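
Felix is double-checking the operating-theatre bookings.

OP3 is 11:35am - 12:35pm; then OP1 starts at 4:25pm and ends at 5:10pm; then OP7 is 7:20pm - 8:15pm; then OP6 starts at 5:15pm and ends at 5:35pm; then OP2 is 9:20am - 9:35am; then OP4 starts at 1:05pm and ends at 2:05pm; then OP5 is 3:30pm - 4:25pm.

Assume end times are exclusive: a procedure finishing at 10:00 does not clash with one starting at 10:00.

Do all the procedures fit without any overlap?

Yes

Sorted by start: OP2, OP3, OP4, OP5, OP1, OP6, OP7.
OP3 starts after OP2 ends — done with OP2.
OP4 starts after OP3 ends — done with OP3.
OP5 starts after OP4 ends — done with OP4.
OP1 starts exactly when OP5 ends (back-to-back, no overlap) — done with OP5.
OP6 starts after OP1 ends — done with OP1.
OP7 starts after OP6 ends.
Every pair is clear; the schedule has no overlaps.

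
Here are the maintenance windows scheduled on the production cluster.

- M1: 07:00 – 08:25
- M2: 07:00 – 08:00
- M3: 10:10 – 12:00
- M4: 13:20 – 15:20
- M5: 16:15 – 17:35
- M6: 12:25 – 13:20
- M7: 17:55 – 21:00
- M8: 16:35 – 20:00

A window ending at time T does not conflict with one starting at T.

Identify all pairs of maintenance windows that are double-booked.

M1 & M2, M5 & M8, M7 & M8

Two intervals overlap when each starts before the other ends.
Sorted by start: M1, M2, M3, M6, M4, M5, M8, M7.
M2 starts before M1 ends → M1 and M2 overlap.
M3 starts after M1 ends — done with M1.
M3 starts after M2 ends — done with M2.
M6 starts after M3 ends — done with M3.
M4 starts exactly when M6 ends (back-to-back, no overlap) — done with M6.
M5 starts after M4 ends — done with M4.
M8 starts before M5 ends → M5 and M8 overlap.
M7 starts after M5 ends.
M7 starts before M8 ends → M8 and M7 overlap.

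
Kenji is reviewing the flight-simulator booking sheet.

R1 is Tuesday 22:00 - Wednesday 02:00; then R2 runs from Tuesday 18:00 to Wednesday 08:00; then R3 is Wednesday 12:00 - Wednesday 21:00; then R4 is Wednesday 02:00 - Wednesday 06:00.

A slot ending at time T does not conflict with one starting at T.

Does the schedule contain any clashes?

Sorted by start: R2, R1, R4, R3.
R1 starts before R2 ends → R2 and R1 overlap.
That's a conflict, so the schedule is not conflict-free.

Yes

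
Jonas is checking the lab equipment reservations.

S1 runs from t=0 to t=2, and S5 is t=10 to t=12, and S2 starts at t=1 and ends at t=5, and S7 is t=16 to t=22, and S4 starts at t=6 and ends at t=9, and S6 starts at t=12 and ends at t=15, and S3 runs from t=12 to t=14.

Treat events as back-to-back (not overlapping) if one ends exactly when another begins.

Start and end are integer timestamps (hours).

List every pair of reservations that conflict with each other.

Sorted by start: S1, S2, S4, S5, S3, S6, S7.
S2 starts before S1 ends → S1 and S2 overlap.
S4 starts after S1 ends, so nothing later overlaps S1 either.
S4 starts after S2 ends, so nothing later overlaps S2 either.
S5 starts after S4 ends, so nothing later overlaps S4 either.
S3 starts exactly when S5 ends (back-to-back, no overlap), so nothing later overlaps S5 either.
S6 starts before S3 ends → S3 and S6 overlap.
S7 starts after S3 ends.
S7 starts after S6 ends.

S1 & S2, S3 & S6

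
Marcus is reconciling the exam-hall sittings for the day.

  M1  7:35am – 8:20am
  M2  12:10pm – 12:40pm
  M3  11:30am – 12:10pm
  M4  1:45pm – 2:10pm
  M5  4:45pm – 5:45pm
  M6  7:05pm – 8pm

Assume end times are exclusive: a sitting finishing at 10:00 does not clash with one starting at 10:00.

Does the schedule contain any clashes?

No

Sorted by start: M1, M3, M2, M4, M5, M6.
M3 starts after M1 ends — done with M1.
M2 starts exactly when M3 ends (back-to-back, no overlap) — done with M3.
M4 starts after M2 ends — done with M2.
M5 starts after M4 ends — done with M4.
M6 starts after M5 ends.
Every pair is clear; the schedule has no overlaps.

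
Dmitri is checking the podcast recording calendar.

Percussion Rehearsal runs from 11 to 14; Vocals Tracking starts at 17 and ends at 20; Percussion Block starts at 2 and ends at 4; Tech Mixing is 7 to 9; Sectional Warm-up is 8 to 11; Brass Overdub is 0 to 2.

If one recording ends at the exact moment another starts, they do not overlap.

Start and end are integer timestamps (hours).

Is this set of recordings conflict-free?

No

Sorted by start: Brass Overdub, Percussion Block, Tech Mixing, Sectional Warm-up, Percussion Rehearsal, Vocals Tracking.
Percussion Block starts exactly when Brass Overdub ends (back-to-back, no overlap); Brass Overdub is clear from here.
Tech Mixing starts after Percussion Block ends; Percussion Block is clear from here.
Sectional Warm-up starts before Tech Mixing ends → Tech Mixing and Sectional Warm-up overlap.
That's a conflict, so the schedule is not conflict-free.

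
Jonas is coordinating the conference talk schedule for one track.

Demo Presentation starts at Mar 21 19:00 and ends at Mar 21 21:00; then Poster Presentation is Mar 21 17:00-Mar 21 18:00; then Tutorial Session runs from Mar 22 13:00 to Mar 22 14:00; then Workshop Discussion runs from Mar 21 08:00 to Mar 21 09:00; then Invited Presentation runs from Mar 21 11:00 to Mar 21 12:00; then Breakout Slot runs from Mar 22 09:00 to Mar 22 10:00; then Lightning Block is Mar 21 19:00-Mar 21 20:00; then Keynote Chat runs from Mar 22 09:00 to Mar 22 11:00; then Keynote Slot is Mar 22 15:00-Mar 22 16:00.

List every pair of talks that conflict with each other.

Sorted by start: Workshop Discussion, Invited Presentation, Poster Presentation, Lightning Block, Demo Presentation, Keynote Chat, Breakout Slot, Tutorial Session, Keynote Slot.
Invited Presentation starts after Workshop Discussion ends; Workshop Discussion is clear from here.
Poster Presentation starts after Invited Presentation ends; Invited Presentation is clear from here.
Lightning Block starts after Poster Presentation ends; Poster Presentation is clear from here.
Demo Presentation starts before Lightning Block ends → Lightning Block and Demo Presentation overlap.
Keynote Chat starts after Lightning Block ends; Lightning Block is clear from here.
Keynote Chat starts after Demo Presentation ends; Demo Presentation is clear from here.
Breakout Slot starts before Keynote Chat ends → Keynote Chat and Breakout Slot overlap.
Tutorial Session starts after Keynote Chat ends; Keynote Chat is clear from here.
Tutorial Session starts after Breakout Slot ends; Breakout Slot is clear from here.
Keynote Slot starts after Tutorial Session ends.

Breakout Slot & Keynote Chat, Demo Presentation & Lightning Block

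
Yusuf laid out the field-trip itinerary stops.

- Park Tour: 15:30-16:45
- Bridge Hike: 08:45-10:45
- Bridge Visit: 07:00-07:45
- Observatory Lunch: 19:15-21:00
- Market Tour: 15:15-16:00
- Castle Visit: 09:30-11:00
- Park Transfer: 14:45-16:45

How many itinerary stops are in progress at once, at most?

Sweep the timeline, counting +1 at each start and −1 at each end (ends before starts at a tie):
07:00 start Bridge Visit → 1
07:45 end Bridge Visit → 0
08:45 start Bridge Hike → 1
09:30 start Castle Visit → 2
10:45 end Bridge Hike → 1
11:00 end Castle Visit → 0
14:45 start Park Transfer → 1
15:15 start Market Tour → 2
15:30 start Park Tour → 3
16:00 end Market Tour → 2
16:45 end Park Tour → 1
16:45 end Park Transfer → 0
19:15 start Observatory Lunch → 1
21:00 end Observatory Lunch → 0
Peak is 3, at 15:30 (Market Tour, Park Tour, Park Transfer).

3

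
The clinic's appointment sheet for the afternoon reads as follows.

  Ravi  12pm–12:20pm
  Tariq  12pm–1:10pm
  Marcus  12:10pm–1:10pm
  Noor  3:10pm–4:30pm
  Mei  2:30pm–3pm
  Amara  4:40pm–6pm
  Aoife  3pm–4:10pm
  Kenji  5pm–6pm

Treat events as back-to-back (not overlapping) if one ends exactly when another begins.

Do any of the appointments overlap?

Sorted by start: Ravi, Tariq, Marcus, Mei, Aoife, Noor, Amara, Kenji.
Tariq starts before Ravi ends → Ravi and Tariq overlap.
That's a conflict, so the schedule is not conflict-free.

Yes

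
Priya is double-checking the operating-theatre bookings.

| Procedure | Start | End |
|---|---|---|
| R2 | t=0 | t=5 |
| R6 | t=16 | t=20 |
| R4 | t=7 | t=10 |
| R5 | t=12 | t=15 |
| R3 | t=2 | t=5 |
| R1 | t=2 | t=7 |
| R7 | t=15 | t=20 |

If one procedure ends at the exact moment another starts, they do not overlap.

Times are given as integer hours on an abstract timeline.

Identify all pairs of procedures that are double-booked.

R1 & R2, R1 & R3, R2 & R3, R6 & R7

Sorted by start: R2, R1, R3, R4, R5, R7, R6.
R1 starts before R2 ends → R2 and R1 overlap.
R3 starts before R2 ends → R2 and R3 overlap.
R4 starts after R2 ends — done with R2.
R3 starts before R1 ends → R1 and R3 overlap.
R4 starts exactly when R1 ends (back-to-back, no overlap) — done with R1.
R4 starts after R3 ends — done with R3.
R5 starts after R4 ends — done with R4.
R7 starts exactly when R5 ends (back-to-back, no overlap) — done with R5.
R6 starts before R7 ends → R7 and R6 overlap.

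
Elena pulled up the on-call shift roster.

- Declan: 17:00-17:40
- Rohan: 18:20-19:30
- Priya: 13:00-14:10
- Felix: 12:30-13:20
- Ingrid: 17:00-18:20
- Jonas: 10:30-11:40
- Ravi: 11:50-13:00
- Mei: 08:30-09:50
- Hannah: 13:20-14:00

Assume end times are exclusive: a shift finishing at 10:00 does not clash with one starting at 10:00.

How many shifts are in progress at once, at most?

Walk through starts and ends in time order (an end at T is processed before a start at T):
08:30 start Mei → 1
09:50 end Mei → 0
10:30 start Jonas → 1
11:40 end Jonas → 0
11:50 start Ravi → 1
12:30 start Felix → 2
13:00 end Ravi → 1
13:00 start Priya → 2
13:20 end Felix → 1
13:20 start Hannah → 2
14:00 end Hannah → 1
14:10 end Priya → 0
17:00 start Declan → 1
17:00 start Ingrid → 2
17:40 end Declan → 1
18:20 end Ingrid → 0
18:20 start Rohan → 1
19:30 end Rohan → 0
Peak is 2, at 12:30 (Felix, Ravi).

2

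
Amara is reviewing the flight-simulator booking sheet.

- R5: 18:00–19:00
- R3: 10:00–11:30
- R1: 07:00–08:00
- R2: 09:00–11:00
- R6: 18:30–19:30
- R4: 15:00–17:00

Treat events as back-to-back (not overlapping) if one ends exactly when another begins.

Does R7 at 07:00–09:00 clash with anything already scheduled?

Yes — it overlaps R1

R1: starts 07:00 before R7 ends 09:00, and ends 08:00 after R7 starts 07:00 → overlap.
R2: starts 09:00 at or after R7 ends 09:00 → clear.
R3: starts 10:00 at or after R7 ends 09:00 → clear.
R4: starts 15:00 at or after R7 ends 09:00 → clear.
R5: starts 18:00 at or after R7 ends 09:00 → clear.
R6: starts 18:30 at or after R7 ends 09:00 → clear.
R7 overlaps R1.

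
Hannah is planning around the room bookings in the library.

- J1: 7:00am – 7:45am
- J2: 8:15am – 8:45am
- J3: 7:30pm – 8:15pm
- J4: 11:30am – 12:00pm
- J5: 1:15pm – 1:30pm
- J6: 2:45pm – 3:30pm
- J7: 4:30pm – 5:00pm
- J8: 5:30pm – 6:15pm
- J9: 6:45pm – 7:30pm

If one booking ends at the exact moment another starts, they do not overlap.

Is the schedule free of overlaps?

Yes

Sorted by start: J1, J2, J4, J5, J6, J7, J8, J9, J3.
J2 starts after J1 ends; J1 is clear from here.
J4 starts after J2 ends; J2 is clear from here.
J5 starts after J4 ends; J4 is clear from here.
J6 starts after J5 ends; J5 is clear from here.
J7 starts after J6 ends; J6 is clear from here.
J8 starts after J7 ends; J7 is clear from here.
J9 starts after J8 ends; J8 is clear from here.
J3 starts exactly when J9 ends (back-to-back, no overlap).
Every pair is clear; the schedule has no overlaps.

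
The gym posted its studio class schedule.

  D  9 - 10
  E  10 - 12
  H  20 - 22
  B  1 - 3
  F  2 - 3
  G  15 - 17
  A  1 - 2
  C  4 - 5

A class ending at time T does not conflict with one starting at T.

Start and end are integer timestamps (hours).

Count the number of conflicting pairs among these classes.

Two intervals overlap when each starts before the other ends.
Sorted by start: A, B, F, C, D, E, G, H.
B starts before A ends → A and B overlap.
F starts exactly when A ends (back-to-back, no overlap); A is clear from here.
F starts before B ends → B and F overlap.
C starts after B ends; B is clear from here.
C starts after F ends; F is clear from here.
D starts after C ends; C is clear from here.
E starts exactly when D ends (back-to-back, no overlap); D is clear from here.
G starts after E ends; E is clear from here.
H starts after G ends.
Overlapping pairs: A & B, B & F — 2 in total.

2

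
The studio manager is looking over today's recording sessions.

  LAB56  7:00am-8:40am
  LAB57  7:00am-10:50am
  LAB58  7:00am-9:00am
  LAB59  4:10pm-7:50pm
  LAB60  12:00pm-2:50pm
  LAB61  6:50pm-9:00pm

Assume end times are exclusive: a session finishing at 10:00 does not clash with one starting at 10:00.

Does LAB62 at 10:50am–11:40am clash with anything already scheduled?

LAB56: ends 8:40am at or before LAB62 starts 10:50am → clear.
LAB57: ends 10:50am at or before LAB62 starts 10:50am → clear.
LAB58: ends 9:00am at or before LAB62 starts 10:50am → clear.
LAB60: starts 12:00pm at or after LAB62 ends 11:40am → clear.
LAB59: starts 4:10pm at or after LAB62 ends 11:40am → clear.
LAB61: starts 6:50pm at or after LAB62 ends 11:40am → clear.

No — it doesn't clash with anything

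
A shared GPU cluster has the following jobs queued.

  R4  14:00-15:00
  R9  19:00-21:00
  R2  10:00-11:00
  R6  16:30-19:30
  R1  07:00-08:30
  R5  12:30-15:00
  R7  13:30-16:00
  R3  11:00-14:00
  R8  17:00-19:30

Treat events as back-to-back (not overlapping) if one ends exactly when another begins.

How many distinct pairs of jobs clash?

8

Sorted by start: R1, R2, R3, R5, R7, R4, R6, R8, R9.
R2 starts after R1 ends, so R1 has no further overlaps.
R3 starts exactly when R2 ends (back-to-back, no overlap), so R2 has no further overlaps.
R5 starts before R3 ends → R3 and R5 overlap.
R7 starts before R3 ends → R3 and R7 overlap.
R4 starts exactly when R3 ends (back-to-back, no overlap), so R3 has no further overlaps.
R7 starts before R5 ends → R5 and R7 overlap.
R4 starts before R5 ends → R5 and R4 overlap.
R6 starts after R5 ends, so R5 has no further overlaps.
R4 starts before R7 ends → R7 and R4 overlap.
R6 starts after R7 ends, so R7 has no further overlaps.
R6 starts after R4 ends, so R4 has no further overlaps.
R8 starts before R6 ends → R6 and R8 overlap.
R9 starts before R6 ends → R6 and R9 overlap.
R9 starts before R8 ends → R8 and R9 overlap.
Overlapping pairs: R3 & R5, R3 & R7, R4 & R5, R4 & R7, R5 & R7, R6 & R8, R6 & R9, R8 & R9 — 8 in total.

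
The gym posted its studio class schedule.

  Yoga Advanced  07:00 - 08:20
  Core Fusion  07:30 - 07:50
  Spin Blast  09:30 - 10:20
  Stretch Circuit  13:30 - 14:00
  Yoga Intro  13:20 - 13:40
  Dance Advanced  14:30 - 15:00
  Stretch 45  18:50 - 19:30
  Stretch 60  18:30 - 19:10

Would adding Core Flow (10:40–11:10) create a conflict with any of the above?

Yoga Advanced: ends 08:20 at or before Core Flow starts 10:40 → clear.
Core Fusion: ends 07:50 at or before Core Flow starts 10:40 → clear.
Spin Blast: ends 10:20 at or before Core Flow starts 10:40 → clear.
Yoga Intro: starts 13:20 at or after Core Flow ends 11:10 → clear.
Stretch Circuit: starts 13:30 at or after Core Flow ends 11:10 → clear.
Dance Advanced: starts 14:30 at or after Core Flow ends 11:10 → clear.
Stretch 60: starts 18:30 at or after Core Flow ends 11:10 → clear.
Stretch 45: starts 18:50 at or after Core Flow ends 11:10 → clear.

No — it doesn't clash with anything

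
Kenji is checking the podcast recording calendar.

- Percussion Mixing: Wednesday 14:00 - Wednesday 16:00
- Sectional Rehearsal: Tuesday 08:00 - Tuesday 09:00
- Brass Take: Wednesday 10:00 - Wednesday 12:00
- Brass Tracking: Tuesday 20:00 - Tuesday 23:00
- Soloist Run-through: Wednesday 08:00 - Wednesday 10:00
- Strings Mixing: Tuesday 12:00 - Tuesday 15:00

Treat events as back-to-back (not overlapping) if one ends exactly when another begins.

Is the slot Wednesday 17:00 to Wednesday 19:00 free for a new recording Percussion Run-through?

Yes — the slot is free

Sectional Rehearsal: ends Tuesday 09:00 at or before Percussion Run-through starts Wednesday 17:00 → clear.
Strings Mixing: ends Tuesday 15:00 at or before Percussion Run-through starts Wednesday 17:00 → clear.
Brass Tracking: ends Tuesday 23:00 at or before Percussion Run-through starts Wednesday 17:00 → clear.
Soloist Run-through: ends Wednesday 10:00 at or before Percussion Run-through starts Wednesday 17:00 → clear.
Brass Take: ends Wednesday 12:00 at or before Percussion Run-through starts Wednesday 17:00 → clear.
Percussion Mixing: ends Wednesday 16:00 at or before Percussion Run-through starts Wednesday 17:00 → clear.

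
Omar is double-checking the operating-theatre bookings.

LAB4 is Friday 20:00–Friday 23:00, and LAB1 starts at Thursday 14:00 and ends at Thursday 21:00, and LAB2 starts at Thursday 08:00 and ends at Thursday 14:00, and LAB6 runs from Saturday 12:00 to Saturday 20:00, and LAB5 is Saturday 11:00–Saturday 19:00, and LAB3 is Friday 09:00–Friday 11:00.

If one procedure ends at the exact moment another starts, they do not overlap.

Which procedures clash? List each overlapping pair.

LAB5 & LAB6

Two intervals overlap when each starts before the other ends.
Sorted by start: LAB2, LAB1, LAB3, LAB4, LAB5, LAB6.
LAB1 starts exactly when LAB2 ends (back-to-back, no overlap); LAB2 is clear from here.
LAB3 starts after LAB1 ends; LAB1 is clear from here.
LAB4 starts after LAB3 ends; LAB3 is clear from here.
LAB5 starts after LAB4 ends; LAB4 is clear from here.
LAB6 starts before LAB5 ends → LAB5 and LAB6 overlap.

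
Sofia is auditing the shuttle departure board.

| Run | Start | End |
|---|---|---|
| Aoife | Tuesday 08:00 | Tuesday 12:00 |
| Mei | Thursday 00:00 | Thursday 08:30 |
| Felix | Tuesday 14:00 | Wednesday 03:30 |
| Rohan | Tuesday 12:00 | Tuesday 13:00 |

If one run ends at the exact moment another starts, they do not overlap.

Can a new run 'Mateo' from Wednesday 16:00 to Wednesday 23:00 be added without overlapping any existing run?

Aoife: ends Tuesday 12:00 at or before Mateo starts Wednesday 16:00 → clear.
Rohan: ends Tuesday 13:00 at or before Mateo starts Wednesday 16:00 → clear.
Felix: ends Wednesday 03:30 at or before Mateo starts Wednesday 16:00 → clear.
Mei: starts Thursday 00:00 at or after Mateo ends Wednesday 23:00 → clear.

Yes — the slot is free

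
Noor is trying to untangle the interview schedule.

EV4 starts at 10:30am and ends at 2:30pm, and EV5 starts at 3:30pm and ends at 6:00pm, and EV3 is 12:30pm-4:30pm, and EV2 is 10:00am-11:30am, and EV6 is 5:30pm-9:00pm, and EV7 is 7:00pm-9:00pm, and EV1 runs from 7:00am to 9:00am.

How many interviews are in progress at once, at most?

2

Walk through starts and ends in time order (an end at T is processed before a start at T):
7:00am start EV1 → 1
9:00am end EV1 → 0
10:00am start EV2 → 1
10:30am start EV4 → 2
11:30am end EV2 → 1
12:30pm start EV3 → 2
2:30pm end EV4 → 1
3:30pm start EV5 → 2
4:30pm end EV3 → 1
5:30pm start EV6 → 2
6:00pm end EV5 → 1
7:00pm start EV7 → 2
9:00pm end EV6 → 1
9:00pm end EV7 → 0
Peak is 2, at 10:30am (EV2, EV4).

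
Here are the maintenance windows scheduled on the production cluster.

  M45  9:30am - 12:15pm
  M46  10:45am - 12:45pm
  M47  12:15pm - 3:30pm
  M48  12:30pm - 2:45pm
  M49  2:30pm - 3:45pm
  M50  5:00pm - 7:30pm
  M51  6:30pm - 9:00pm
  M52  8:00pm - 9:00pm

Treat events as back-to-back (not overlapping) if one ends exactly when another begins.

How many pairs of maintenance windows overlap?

8

Two intervals overlap when each starts before the other ends.
Sorted by start: M45, M46, M47, M48, M49, M50, M51, M52.
M46 starts before M45 ends → M45 and M46 overlap.
M47 starts exactly when M45 ends (back-to-back, no overlap) — done with M45.
M47 starts before M46 ends → M46 and M47 overlap.
M48 starts before M46 ends → M46 and M48 overlap.
M49 starts after M46 ends — done with M46.
M48 starts before M47 ends → M47 and M48 overlap.
M49 starts before M47 ends → M47 and M49 overlap.
M50 starts after M47 ends — done with M47.
M49 starts before M48 ends → M48 and M49 overlap.
M50 starts after M48 ends — done with M48.
M50 starts after M49 ends — done with M49.
M51 starts before M50 ends → M50 and M51 overlap.
M52 starts after M50 ends.
M52 starts before M51 ends → M51 and M52 overlap.
Overlapping pairs: M45 & M46, M46 & M47, M46 & M48, M47 & M48, M47 & M49, M48 & M49, M50 & M51, M51 & M52 — 8 in total.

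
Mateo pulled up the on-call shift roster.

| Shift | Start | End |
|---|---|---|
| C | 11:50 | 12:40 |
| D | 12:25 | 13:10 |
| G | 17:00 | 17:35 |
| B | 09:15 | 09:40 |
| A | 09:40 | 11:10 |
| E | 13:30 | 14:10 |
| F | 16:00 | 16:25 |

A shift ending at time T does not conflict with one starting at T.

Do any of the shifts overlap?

Sorted by start: B, A, C, D, E, F, G.
A starts exactly when B ends (back-to-back, no overlap) — done with B.
C starts after A ends — done with A.
D starts before C ends → C and D overlap.
That's a conflict, so the schedule is not conflict-free.

Yes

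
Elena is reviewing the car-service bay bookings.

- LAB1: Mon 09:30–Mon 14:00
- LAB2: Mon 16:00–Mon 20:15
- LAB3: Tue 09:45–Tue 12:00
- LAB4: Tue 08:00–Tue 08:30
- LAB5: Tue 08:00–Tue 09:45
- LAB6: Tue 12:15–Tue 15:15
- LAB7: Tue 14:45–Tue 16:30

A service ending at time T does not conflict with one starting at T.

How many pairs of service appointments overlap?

2

Check each pair: they overlap iff neither finishes before the other starts.
Sorted by start: LAB1, LAB2, LAB4, LAB5, LAB3, LAB6, LAB7.
LAB2 starts after LAB1 ends, so LAB1 has no further overlaps.
LAB4 starts after LAB2 ends, so LAB2 has no further overlaps.
LAB5 starts before LAB4 ends → LAB4 and LAB5 overlap.
LAB3 starts after LAB4 ends, so LAB4 has no further overlaps.
LAB3 starts exactly when LAB5 ends (back-to-back, no overlap), so LAB5 has no further overlaps.
LAB6 starts after LAB3 ends, so LAB3 has no further overlaps.
LAB7 starts before LAB6 ends → LAB6 and LAB7 overlap.
Overlapping pairs: LAB4 & LAB5, LAB6 & LAB7 — 2 in total.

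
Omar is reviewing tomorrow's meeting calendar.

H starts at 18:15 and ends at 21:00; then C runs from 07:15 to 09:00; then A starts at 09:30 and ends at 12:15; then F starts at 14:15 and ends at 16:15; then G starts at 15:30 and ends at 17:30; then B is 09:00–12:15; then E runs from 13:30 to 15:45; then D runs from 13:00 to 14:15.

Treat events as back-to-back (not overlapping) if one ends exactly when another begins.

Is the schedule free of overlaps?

Check each pair: they overlap iff neither finishes before the other starts.
Sorted by start: C, B, A, D, E, F, G, H.
B starts exactly when C ends (back-to-back, no overlap), so nothing later overlaps C either.
A starts before B ends → B and A overlap.
That's a conflict, so the schedule is not conflict-free.

No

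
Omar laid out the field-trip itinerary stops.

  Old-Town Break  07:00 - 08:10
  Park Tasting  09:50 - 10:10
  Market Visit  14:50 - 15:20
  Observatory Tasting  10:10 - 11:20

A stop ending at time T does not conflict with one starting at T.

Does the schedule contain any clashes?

Sorted by start: Old-Town Break, Park Tasting, Observatory Tasting, Market Visit.
Park Tasting starts after Old-Town Break ends, so nothing later overlaps Old-Town Break either.
Observatory Tasting starts exactly when Park Tasting ends (back-to-back, no overlap), so nothing later overlaps Park Tasting either.
Market Visit starts after Observatory Tasting ends.
Every pair is clear; the schedule has no overlaps.

No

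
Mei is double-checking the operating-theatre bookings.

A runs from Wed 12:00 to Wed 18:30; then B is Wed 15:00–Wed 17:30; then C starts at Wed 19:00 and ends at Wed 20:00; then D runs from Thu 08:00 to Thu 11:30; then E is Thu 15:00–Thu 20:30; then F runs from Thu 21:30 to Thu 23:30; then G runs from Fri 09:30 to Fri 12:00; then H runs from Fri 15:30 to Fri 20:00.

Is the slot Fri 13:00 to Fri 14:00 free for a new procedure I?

Yes — the slot is free

A: ends Wed 18:30 at or before I starts Fri 13:00 → clear.
B: ends Wed 17:30 at or before I starts Fri 13:00 → clear.
C: ends Wed 20:00 at or before I starts Fri 13:00 → clear.
D: ends Thu 11:30 at or before I starts Fri 13:00 → clear.
E: ends Thu 20:30 at or before I starts Fri 13:00 → clear.
F: ends Thu 23:30 at or before I starts Fri 13:00 → clear.
G: ends Fri 12:00 at or before I starts Fri 13:00 → clear.
H: starts Fri 15:30 at or after I ends Fri 14:00 → clear.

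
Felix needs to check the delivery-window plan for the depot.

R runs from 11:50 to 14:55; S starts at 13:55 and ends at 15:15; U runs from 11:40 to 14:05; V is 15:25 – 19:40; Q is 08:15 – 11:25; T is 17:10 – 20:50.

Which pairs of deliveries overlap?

R & S, R & U, S & U, T & V

Two intervals overlap when each starts before the other ends.
Sorted by start: Q, U, R, S, V, T.
U starts after Q ends — done with Q.
R starts before U ends → U and R overlap.
S starts before U ends → U and S overlap.
V starts after U ends — done with U.
S starts before R ends → R and S overlap.
V starts after R ends — done with R.
V starts after S ends — done with S.
T starts before V ends → V and T overlap.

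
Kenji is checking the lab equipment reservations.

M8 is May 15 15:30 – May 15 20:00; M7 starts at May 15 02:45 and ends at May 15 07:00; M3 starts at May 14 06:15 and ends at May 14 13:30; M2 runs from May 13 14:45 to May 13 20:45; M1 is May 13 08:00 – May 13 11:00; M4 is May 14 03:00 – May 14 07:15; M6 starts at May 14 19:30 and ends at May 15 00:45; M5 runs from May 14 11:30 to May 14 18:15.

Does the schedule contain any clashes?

Sorted by start: M1, M2, M4, M3, M5, M6, M7, M8.
M2 starts after M1 ends — done with M1.
M4 starts after M2 ends — done with M2.
M3 starts before M4 ends → M4 and M3 overlap.
That's a conflict, so the schedule is not conflict-free.

Yes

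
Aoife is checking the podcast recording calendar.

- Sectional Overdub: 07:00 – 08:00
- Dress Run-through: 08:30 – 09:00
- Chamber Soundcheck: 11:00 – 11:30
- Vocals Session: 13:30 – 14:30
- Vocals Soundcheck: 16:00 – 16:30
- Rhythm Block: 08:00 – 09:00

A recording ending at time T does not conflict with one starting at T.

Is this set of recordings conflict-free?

Two intervals overlap when each starts before the other ends.
Sorted by start: Sectional Overdub, Rhythm Block, Dress Run-through, Chamber Soundcheck, Vocals Session, Vocals Soundcheck.
Rhythm Block starts exactly when Sectional Overdub ends (back-to-back, no overlap) — done with Sectional Overdub.
Dress Run-through starts before Rhythm Block ends → Rhythm Block and Dress Run-through overlap.
That's a conflict, so the schedule is not conflict-free.

No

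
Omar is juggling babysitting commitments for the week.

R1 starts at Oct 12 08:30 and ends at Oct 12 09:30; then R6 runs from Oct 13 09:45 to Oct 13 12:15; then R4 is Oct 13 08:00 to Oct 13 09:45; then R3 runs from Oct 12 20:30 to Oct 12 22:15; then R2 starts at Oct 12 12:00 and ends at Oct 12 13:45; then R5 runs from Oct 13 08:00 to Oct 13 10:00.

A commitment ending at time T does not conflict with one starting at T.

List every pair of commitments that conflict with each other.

R4 & R5, R5 & R6

Sorted by start: R1, R2, R3, R4, R5, R6.
R2 starts after R1 ends — done with R1.
R3 starts after R2 ends — done with R2.
R4 starts after R3 ends — done with R3.
R5 starts before R4 ends → R4 and R5 overlap.
R6 starts exactly when R4 ends (back-to-back, no overlap).
R6 starts before R5 ends → R5 and R6 overlap.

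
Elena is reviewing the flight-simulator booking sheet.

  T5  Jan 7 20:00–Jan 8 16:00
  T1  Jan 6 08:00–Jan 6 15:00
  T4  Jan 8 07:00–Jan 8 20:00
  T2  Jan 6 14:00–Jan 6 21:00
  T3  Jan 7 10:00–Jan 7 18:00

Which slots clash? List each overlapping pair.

Sorted by start: T1, T2, T3, T5, T4.
T2 starts before T1 ends → T1 and T2 overlap.
T3 starts after T1 ends — done with T1.
T3 starts after T2 ends — done with T2.
T5 starts after T3 ends — done with T3.
T4 starts before T5 ends → T5 and T4 overlap.

T1 & T2, T4 & T5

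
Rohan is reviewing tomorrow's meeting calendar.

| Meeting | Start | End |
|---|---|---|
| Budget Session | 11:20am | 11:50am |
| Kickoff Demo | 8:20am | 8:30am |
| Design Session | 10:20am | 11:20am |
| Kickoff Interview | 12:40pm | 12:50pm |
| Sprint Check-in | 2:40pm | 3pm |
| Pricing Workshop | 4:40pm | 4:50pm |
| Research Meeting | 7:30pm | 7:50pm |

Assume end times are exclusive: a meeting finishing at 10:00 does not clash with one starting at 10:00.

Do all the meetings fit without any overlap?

Yes

Check each pair: they overlap iff neither finishes before the other starts.
Sorted by start: Kickoff Demo, Design Session, Budget Session, Kickoff Interview, Sprint Check-in, Pricing Workshop, Research Meeting.
Design Session starts after Kickoff Demo ends; Kickoff Demo is clear from here.
Budget Session starts exactly when Design Session ends (back-to-back, no overlap); Design Session is clear from here.
Kickoff Interview starts after Budget Session ends; Budget Session is clear from here.
Sprint Check-in starts after Kickoff Interview ends; Kickoff Interview is clear from here.
Pricing Workshop starts after Sprint Check-in ends; Sprint Check-in is clear from here.
Research Meeting starts after Pricing Workshop ends.
Every pair is clear; the schedule has no overlaps.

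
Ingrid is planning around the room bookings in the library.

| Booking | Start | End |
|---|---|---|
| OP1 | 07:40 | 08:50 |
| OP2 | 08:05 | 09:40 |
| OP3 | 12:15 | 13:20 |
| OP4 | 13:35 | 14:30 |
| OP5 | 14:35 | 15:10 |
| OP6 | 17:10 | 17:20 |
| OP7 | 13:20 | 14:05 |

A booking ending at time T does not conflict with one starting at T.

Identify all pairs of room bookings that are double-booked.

OP1 & OP2, OP4 & OP7

Sorted by start: OP1, OP2, OP3, OP7, OP4, OP5, OP6.
OP2 starts before OP1 ends → OP1 and OP2 overlap.
OP3 starts after OP1 ends; OP1 is clear from here.
OP3 starts after OP2 ends; OP2 is clear from here.
OP7 starts exactly when OP3 ends (back-to-back, no overlap); OP3 is clear from here.
OP4 starts before OP7 ends → OP7 and OP4 overlap.
OP5 starts after OP7 ends; OP7 is clear from here.
OP5 starts after OP4 ends; OP4 is clear from here.
OP6 starts after OP5 ends.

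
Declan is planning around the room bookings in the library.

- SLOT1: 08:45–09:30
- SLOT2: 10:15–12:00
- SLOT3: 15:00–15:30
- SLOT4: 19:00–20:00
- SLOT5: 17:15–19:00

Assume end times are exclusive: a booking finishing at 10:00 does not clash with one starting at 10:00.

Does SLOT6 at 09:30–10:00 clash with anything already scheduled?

No — it doesn't clash with anything

SLOT1: ends 09:30 at or before SLOT6 starts 09:30 → clear.
SLOT2: starts 10:15 at or after SLOT6 ends 10:00 → clear.
SLOT3: starts 15:00 at or after SLOT6 ends 10:00 → clear.
SLOT5: starts 17:15 at or after SLOT6 ends 10:00 → clear.
SLOT4: starts 19:00 at or after SLOT6 ends 10:00 → clear.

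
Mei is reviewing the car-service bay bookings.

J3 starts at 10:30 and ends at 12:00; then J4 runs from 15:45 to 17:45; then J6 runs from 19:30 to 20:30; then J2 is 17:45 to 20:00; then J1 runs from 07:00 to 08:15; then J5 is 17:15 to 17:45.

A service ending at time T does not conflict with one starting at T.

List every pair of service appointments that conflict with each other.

J2 & J6, J4 & J5

Sorted by start: J1, J3, J4, J5, J2, J6.
J3 starts after J1 ends, so J1 has no further overlaps.
J4 starts after J3 ends, so J3 has no further overlaps.
J5 starts before J4 ends → J4 and J5 overlap.
J2 starts exactly when J4 ends (back-to-back, no overlap), so J4 has no further overlaps.
J2 starts exactly when J5 ends (back-to-back, no overlap), so J5 has no further overlaps.
J6 starts before J2 ends → J2 and J6 overlap.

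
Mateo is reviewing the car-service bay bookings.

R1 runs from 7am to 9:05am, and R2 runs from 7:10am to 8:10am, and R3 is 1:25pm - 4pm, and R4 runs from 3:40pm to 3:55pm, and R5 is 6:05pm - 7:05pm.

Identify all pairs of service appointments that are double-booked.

Sorted by start: R1, R2, R3, R4, R5.
R2 starts before R1 ends → R1 and R2 overlap.
R3 starts after R1 ends, so R1 has no further overlaps.
R3 starts after R2 ends, so R2 has no further overlaps.
R4 starts before R3 ends → R3 and R4 overlap.
R5 starts after R3 ends.
R5 starts after R4 ends.

R1 & R2, R3 & R4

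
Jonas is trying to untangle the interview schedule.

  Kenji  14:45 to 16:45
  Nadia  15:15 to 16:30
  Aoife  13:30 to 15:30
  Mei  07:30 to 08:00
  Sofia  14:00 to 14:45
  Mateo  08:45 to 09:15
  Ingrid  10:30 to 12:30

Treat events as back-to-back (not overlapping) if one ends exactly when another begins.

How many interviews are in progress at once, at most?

Sort all start/end points and keep a running count:
07:30 start Mei → 1
08:00 end Mei → 0
08:45 start Mateo → 1
09:15 end Mateo → 0
10:30 start Ingrid → 1
12:30 end Ingrid → 0
13:30 start Aoife → 1
14:00 start Sofia → 2
14:45 end Sofia → 1
14:45 start Kenji → 2
15:15 start Nadia → 3
15:30 end Aoife → 2
16:30 end Nadia → 1
16:45 end Kenji → 0
Peak is 3, at 15:15 (Aoife, Kenji, Nadia).

3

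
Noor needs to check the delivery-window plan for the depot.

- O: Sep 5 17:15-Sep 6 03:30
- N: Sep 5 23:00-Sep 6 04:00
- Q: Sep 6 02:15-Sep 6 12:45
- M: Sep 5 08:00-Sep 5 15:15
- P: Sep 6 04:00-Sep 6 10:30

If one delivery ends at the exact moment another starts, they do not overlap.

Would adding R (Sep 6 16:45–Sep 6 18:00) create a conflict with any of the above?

M: ends Sep 5 15:15 at or before R starts Sep 6 16:45 → clear.
O: ends Sep 6 03:30 at or before R starts Sep 6 16:45 → clear.
N: ends Sep 6 04:00 at or before R starts Sep 6 16:45 → clear.
Q: ends Sep 6 12:45 at or before R starts Sep 6 16:45 → clear.
P: ends Sep 6 10:30 at or before R starts Sep 6 16:45 → clear.

No — it doesn't clash with anything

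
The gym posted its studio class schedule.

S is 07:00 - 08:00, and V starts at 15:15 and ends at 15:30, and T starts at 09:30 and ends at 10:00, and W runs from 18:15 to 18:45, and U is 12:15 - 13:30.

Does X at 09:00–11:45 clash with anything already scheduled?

Yes — it overlaps T

S: ends 08:00 at or before X starts 09:00 → clear.
T: starts 09:30 before X ends 11:45, and ends 10:00 after X starts 09:00 → overlap.
U: starts 12:15 at or after X ends 11:45 → clear.
V: starts 15:15 at or after X ends 11:45 → clear.
W: starts 18:15 at or after X ends 11:45 → clear.
X overlaps T.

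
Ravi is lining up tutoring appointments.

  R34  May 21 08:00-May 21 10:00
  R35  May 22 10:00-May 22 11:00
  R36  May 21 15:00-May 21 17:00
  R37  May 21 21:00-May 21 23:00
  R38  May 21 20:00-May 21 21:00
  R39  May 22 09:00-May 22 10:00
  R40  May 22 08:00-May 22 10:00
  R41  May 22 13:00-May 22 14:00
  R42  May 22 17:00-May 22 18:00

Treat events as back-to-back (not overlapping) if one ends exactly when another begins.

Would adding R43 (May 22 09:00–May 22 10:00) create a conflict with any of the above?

R34: ends May 21 10:00 at or before R43 starts May 22 09:00 → clear.
R36: ends May 21 17:00 at or before R43 starts May 22 09:00 → clear.
R38: ends May 21 21:00 at or before R43 starts May 22 09:00 → clear.
R37: ends May 21 23:00 at or before R43 starts May 22 09:00 → clear.
R40: starts May 22 08:00 before R43 ends May 22 10:00, and ends May 22 10:00 after R43 starts May 22 09:00 → overlap.
R39: starts May 22 09:00 before R43 ends May 22 10:00, and ends May 22 10:00 after R43 starts May 22 09:00 → overlap.
R35: starts May 22 10:00 at or after R43 ends May 22 10:00 → clear.
R41: starts May 22 13:00 at or after R43 ends May 22 10:00 → clear.
R42: starts May 22 17:00 at or after R43 ends May 22 10:00 → clear.
R43 overlaps R39, R40.

Yes — it overlaps R39, R40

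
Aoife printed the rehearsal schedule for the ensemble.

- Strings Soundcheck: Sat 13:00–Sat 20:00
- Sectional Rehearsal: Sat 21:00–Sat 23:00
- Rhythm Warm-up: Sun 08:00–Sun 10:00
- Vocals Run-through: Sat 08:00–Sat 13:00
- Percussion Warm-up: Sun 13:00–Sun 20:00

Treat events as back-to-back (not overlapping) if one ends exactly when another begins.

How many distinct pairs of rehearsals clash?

Sorted by start: Vocals Run-through, Strings Soundcheck, Sectional Rehearsal, Rhythm Warm-up, Percussion Warm-up.
Strings Soundcheck starts exactly when Vocals Run-through ends (back-to-back, no overlap), so Vocals Run-through has no further overlaps.
Sectional Rehearsal starts after Strings Soundcheck ends, so Strings Soundcheck has no further overlaps.
Rhythm Warm-up starts after Sectional Rehearsal ends, so Sectional Rehearsal has no further overlaps.
Percussion Warm-up starts after Rhythm Warm-up ends.
No pair overlaps.

0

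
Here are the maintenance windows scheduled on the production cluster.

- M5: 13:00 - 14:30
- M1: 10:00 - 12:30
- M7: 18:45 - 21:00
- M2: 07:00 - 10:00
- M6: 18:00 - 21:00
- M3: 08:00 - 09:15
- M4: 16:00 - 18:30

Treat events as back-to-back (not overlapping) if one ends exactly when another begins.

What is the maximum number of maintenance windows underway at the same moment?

Sort all start/end points and keep a running count:
07:00 start M2 → 1
08:00 start M3 → 2
09:15 end M3 → 1
10:00 end M2 → 0
10:00 start M1 → 1
12:30 end M1 → 0
13:00 start M5 → 1
14:30 end M5 → 0
16:00 start M4 → 1
18:00 start M6 → 2
18:30 end M4 → 1
18:45 start M7 → 2
21:00 end M6 → 1
21:00 end M7 → 0
Peak is 2, at 08:00 (M2, M3).

2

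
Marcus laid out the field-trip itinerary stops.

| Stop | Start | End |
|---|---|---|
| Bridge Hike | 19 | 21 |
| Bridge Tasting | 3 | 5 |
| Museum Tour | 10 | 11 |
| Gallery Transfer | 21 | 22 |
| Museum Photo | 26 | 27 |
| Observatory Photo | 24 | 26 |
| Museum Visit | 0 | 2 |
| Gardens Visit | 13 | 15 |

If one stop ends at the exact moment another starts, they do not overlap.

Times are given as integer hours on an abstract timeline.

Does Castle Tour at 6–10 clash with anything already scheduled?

No — it doesn't clash with anything

Museum Visit: ends 2 at or before Castle Tour starts 6 → clear.
Bridge Tasting: ends 5 at or before Castle Tour starts 6 → clear.
Museum Tour: starts 10 at or after Castle Tour ends 10 → clear.
Gardens Visit: starts 13 at or after Castle Tour ends 10 → clear.
Bridge Hike: starts 19 at or after Castle Tour ends 10 → clear.
Gallery Transfer: starts 21 at or after Castle Tour ends 10 → clear.
Observatory Photo: starts 24 at or after Castle Tour ends 10 → clear.
Museum Photo: starts 26 at or after Castle Tour ends 10 → clear.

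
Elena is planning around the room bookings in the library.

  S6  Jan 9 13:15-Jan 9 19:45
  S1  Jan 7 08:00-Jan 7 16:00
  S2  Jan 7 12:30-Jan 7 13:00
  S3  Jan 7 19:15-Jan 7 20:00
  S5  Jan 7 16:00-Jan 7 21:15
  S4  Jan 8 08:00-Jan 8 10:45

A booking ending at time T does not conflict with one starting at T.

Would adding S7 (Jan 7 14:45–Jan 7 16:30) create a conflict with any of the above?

Yes — it overlaps S1, S5

S1: starts Jan 7 08:00 before S7 ends Jan 7 16:30, and ends Jan 7 16:00 after S7 starts Jan 7 14:45 → overlap.
S2: ends Jan 7 13:00 at or before S7 starts Jan 7 14:45 → clear.
S5: starts Jan 7 16:00 before S7 ends Jan 7 16:30, and ends Jan 7 21:15 after S7 starts Jan 7 14:45 → overlap.
S3: starts Jan 7 19:15 at or after S7 ends Jan 7 16:30 → clear.
S4: starts Jan 8 08:00 at or after S7 ends Jan 7 16:30 → clear.
S6: starts Jan 9 13:15 at or after S7 ends Jan 7 16:30 → clear.
S7 overlaps S1, S5.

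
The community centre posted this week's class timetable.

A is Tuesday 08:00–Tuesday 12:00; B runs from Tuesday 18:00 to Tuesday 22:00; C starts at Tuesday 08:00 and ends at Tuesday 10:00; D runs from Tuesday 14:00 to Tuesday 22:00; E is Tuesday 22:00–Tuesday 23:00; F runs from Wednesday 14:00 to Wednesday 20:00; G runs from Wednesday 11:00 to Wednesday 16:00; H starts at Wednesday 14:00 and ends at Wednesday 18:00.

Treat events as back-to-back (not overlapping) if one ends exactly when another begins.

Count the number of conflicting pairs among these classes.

Sorted by start: A, C, D, B, E, G, F, H.
C starts before A ends → A and C overlap.
D starts after A ends — done with A.
D starts after C ends — done with C.
B starts before D ends → D and B overlap.
E starts exactly when D ends (back-to-back, no overlap) — done with D.
E starts exactly when B ends (back-to-back, no overlap) — done with B.
G starts after E ends — done with E.
F starts before G ends → G and F overlap.
H starts before G ends → G and H overlap.
H starts before F ends → F and H overlap.
Overlapping pairs: A & C, B & D, F & G, F & H, G & H — 5 in total.

5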